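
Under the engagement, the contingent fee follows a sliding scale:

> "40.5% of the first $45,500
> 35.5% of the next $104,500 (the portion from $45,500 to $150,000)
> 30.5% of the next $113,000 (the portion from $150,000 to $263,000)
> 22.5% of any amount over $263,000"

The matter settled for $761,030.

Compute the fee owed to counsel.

First $45,500 at 40.5% = $18,427.50
Next $104,500 at 35.5% = $37,097.50
Next $113,000 at 30.5% = $34,465.00
Remaining $498,030 at 22.5% = $112,056.75
Fee: $18,427.50 + $37,097.50 + $34,465.00 + $112,056.75 = $202,046.75

$202,046.75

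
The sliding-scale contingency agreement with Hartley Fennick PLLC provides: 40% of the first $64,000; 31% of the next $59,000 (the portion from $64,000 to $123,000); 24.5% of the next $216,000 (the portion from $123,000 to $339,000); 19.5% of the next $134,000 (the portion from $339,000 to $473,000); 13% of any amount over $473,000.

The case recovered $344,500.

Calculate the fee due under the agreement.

First $64,000 at 40% = $25,600.00
Next $59,000 at 31% = $18,290.00
Next $216,000 at 24.5% = $52,920.00
Remaining $5,500 at 19.5% = $1,072.50
Fee: $25,600.00 + $18,290.00 + $52,920.00 + $1,072.50 = $97,882.50

$97,882.50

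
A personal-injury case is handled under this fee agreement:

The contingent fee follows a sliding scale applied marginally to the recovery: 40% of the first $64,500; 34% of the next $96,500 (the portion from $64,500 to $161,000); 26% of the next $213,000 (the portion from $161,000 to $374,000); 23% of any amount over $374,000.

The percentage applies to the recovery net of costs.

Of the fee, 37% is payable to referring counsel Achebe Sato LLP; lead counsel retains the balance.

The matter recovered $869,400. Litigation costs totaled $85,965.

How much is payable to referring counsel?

Fee base (net of costs): $869,400 − $85,965 = $783,435
First $64,500 at 40% = $25,800.00
Next $96,500 at 34% = $32,810.00
Next $213,000 at 26% = $55,380.00
Remaining $409,435 at 23% = $94,170.05
Fee: $25,800.00 + $32,810.00 + $55,380.00 + $94,170.05 = $208,160.05
Referral share: 37% of $208,160.05 = $77,019.22; lead counsel retains $208,160.05 − $77,019.22 = $131,140.83.

$77,019.22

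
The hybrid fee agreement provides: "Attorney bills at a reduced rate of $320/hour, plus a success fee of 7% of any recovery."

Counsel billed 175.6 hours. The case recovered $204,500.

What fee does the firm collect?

Hourly: 175.6 × $320 = $56,192.00
Success fee: 7% of $204,500 = $14,315.00
Total: $56,192.00 + $14,315.00 = $70,507.00

$70,507.00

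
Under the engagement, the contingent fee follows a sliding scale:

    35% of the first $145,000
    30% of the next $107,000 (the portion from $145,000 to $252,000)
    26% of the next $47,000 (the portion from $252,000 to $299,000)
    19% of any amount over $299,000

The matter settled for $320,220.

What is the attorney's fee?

First $145,000 at 35% = $50,750.00
Next $107,000 at 30% = $32,100.00
Next $47,000 at 26% = $12,220.00
Remaining $21,220 at 19% = $4,031.80
Fee: $50,750.00 + $32,100.00 + $12,220.00 + $4,031.80 = $99,101.80

$99,101.80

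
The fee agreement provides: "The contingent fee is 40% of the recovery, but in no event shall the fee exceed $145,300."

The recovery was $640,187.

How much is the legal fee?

40% of $640,187 = $256,074.80
That exceeds the $145,300 cap, so the fee is capped at $145,300.

$145,300.00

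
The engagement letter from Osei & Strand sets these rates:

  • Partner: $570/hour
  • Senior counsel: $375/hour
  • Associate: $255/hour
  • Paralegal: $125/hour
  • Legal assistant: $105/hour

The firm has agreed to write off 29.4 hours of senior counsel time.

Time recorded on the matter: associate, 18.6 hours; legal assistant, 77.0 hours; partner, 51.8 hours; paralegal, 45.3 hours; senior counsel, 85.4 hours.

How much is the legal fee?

$69,016.50

Partner: 51.8 × $570 = $29,526.00
Senior counsel: 85.4 × $375 = $32,025.00
Associate: 18.6 × $255 = $4,743.00
Paralegal: 45.3 × $125 = $5,662.50
Legal assistant: 77.0 × $105 = $8,085.00
Subtotal: $80,041.50
Write-off: 29.4 × $375 = $11,025.00
Total: $80,041.50 − $11,025.00 = $69,016.50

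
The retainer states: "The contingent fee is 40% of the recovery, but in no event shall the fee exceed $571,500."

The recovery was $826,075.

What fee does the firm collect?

40% of $826,075 = $330,430.00
That is under the $571,500 cap.

$330,430.00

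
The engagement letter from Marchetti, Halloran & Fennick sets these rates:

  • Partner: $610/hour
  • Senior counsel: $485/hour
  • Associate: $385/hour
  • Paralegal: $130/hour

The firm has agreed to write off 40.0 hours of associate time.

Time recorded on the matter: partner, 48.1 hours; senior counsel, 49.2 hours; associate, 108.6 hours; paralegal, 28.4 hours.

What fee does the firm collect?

$83,306.00

Partner: 48.1 × $610 = $29,341.00
Senior counsel: 49.2 × $485 = $23,862.00
Associate: 108.6 × $385 = $41,811.00
Paralegal: 28.4 × $130 = $3,692.00
Subtotal: $98,706.00
Write-off: 40.0 × $385 = $15,400.00
Total: $98,706.00 − $15,400.00 = $83,306.00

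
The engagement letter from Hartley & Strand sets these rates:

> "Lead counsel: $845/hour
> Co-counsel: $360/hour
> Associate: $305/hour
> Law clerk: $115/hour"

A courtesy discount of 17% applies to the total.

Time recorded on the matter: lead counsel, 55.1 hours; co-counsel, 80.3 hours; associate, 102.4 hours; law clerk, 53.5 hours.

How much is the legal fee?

Lead counsel: 55.1 × $845 = $46,559.50
Co-counsel: 80.3 × $360 = $28,908.00
Associate: 102.4 × $305 = $31,232.00
Law clerk: 53.5 × $115 = $6,152.50
Subtotal: $112,852.00
Less 17% discount: −$19,184.84
Total: $112,852.00 − $19,184.84 = $93,667.16

$93,667.16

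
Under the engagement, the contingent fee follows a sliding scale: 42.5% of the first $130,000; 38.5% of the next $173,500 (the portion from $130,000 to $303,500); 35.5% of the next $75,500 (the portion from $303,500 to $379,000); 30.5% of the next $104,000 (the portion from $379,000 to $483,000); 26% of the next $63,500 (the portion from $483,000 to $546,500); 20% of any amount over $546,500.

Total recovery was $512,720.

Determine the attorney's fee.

First $130,000 at 42.5% = $55,250.00
Next $173,500 at 38.5% = $66,797.50
Next $75,500 at 35.5% = $26,802.50
Next $104,000 at 30.5% = $31,720.00
Remaining $29,720 at 26% = $7,727.20
Fee: $55,250.00 + $66,797.50 + $26,802.50 + $31,720.00 + $7,727.20 = $188,297.20

$188,297.20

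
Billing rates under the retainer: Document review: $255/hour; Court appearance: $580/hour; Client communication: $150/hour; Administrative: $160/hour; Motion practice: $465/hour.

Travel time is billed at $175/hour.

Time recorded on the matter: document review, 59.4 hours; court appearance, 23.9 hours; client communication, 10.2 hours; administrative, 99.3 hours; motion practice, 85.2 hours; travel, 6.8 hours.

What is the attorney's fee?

$87,235.00

Document review: 59.4 × $255 = $15,147.00
Court appearance: 23.9 × $580 = $13,862.00
Client communication: 10.2 × $150 = $1,530.00
Administrative: 99.3 × $160 = $15,888.00
Motion practice: 85.2 × $465 = $39,618.00
Subtotal: $15,147.00 + $13,862.00 + $1,530.00 + $15,888.00 + $39,618.00 = $86,045.00
Travel: 6.8 × $175 = $1,190.00
Total: $86,045.00 + $1,190.00 = $87,235.00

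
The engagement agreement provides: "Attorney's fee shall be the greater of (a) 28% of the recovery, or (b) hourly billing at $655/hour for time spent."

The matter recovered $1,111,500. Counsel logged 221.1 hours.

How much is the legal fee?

(a) 28% of $1,111,500 = $311,220.00
(b) 221.1 × $655 = $144,820.50
The greater is (a): $311,220.00.

$311,220.00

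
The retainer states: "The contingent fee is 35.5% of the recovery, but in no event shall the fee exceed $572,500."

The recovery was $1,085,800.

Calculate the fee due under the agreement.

35.5% of $1,085,800 = $385,459.00
That is under the $572,500 cap.

$385,459.00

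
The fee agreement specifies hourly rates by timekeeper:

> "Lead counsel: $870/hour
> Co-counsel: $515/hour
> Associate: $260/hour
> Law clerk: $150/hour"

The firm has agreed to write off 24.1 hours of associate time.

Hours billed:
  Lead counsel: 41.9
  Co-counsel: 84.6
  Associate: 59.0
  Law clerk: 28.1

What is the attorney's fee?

Lead counsel: 41.9 × $870 = $36,453.00
Co-counsel: 84.6 × $515 = $43,569.00
Associate: 59.0 × $260 = $15,340.00
Law clerk: 28.1 × $150 = $4,215.00
Subtotal: $99,577.00
Write-off: 24.1 × $260 = $6,266.00
Total: $99,577.00 − $6,266.00 = $93,311.00

$93,311.00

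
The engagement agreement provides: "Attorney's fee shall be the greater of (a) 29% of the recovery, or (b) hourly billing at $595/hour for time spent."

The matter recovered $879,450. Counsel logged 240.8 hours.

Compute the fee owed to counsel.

(a) 29% of $879,450 = $255,040.50
(b) 240.8 × $595 = $143,276.00
The greater is (a): $255,040.50.

$255,040.50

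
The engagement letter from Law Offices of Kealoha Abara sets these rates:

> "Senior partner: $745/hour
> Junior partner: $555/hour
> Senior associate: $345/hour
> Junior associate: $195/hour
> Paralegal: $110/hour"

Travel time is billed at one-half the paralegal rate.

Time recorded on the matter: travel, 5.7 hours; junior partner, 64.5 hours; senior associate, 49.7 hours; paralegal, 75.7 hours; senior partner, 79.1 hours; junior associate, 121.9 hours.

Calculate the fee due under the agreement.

$144,284.50

Senior partner: 79.1 × $745 = $58,929.50
Junior partner: 64.5 × $555 = $35,797.50
Senior associate: 49.7 × $345 = $17,146.50
Junior associate: 121.9 × $195 = $23,770.50
Paralegal: 75.7 × $110 = $8,327.00
Subtotal: $58,929.50 + $35,797.50 + $17,146.50 + $23,770.50 + $8,327.00 = $143,971.00
Travel: 5.7 × ($110 ÷ 2) = 5.7 × $55.00 = $313.50
Total: $143,971.00 + $313.50 = $144,284.50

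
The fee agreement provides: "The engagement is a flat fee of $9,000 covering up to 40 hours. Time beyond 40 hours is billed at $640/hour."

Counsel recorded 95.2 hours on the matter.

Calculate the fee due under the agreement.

$44,328.00

Flat fee: $9,000.00
Excess hours: 95.2 − 40 = 55.2
Overrun: 55.2 × $640 = $35,328.00
Total: $9,000.00 + $35,328.00 = $44,328.00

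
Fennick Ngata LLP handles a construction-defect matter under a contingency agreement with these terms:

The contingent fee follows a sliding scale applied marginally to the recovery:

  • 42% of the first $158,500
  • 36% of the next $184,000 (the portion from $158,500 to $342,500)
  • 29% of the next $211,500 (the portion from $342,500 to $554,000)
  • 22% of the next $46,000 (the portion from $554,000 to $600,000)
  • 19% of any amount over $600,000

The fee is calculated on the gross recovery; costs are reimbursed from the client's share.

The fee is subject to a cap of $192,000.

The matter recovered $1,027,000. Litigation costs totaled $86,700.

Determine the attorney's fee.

Fee base is the gross recovery, $1,027,000; costs are reimbursed separately.
First $158,500 at 42% = $66,570.00
Next $184,000 at 36% = $66,240.00
Next $211,500 at 29% = $61,335.00
Next $46,000 at 22% = $10,120.00
Remaining $427,000 at 19% = $81,130.00
Fee: $66,570.00 + $66,240.00 + $61,335.00 + $10,120.00 + $81,130.00 = $285,395.00
$285,395.00 exceeds the $192,000 cap, so the fee is capped at $192,000.00.

$192,000.00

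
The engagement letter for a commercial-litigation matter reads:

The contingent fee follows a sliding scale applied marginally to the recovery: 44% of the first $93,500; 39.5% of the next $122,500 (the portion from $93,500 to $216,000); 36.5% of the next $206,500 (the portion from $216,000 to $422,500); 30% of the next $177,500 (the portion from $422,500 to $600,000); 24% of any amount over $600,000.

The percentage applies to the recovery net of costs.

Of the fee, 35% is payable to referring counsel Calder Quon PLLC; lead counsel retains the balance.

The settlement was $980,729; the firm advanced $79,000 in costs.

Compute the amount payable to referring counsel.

$101,697.74

Fee base (net of costs): $980,729 − $79,000 = $901,729
First $93,500 at 44% = $41,140.00
Next $122,500 at 39.5% = $48,387.50
Next $206,500 at 36.5% = $75,372.50
Next $177,500 at 30% = $53,250.00
Remaining $301,729 at 24% = $72,414.96
Fee: $41,140.00 + $48,387.50 + $75,372.50 + $53,250.00 + $72,414.96 = $290,564.96
Referral share: 35% of $290,564.96 = $101,697.74; lead counsel retains $290,564.96 − $101,697.74 = $188,867.22.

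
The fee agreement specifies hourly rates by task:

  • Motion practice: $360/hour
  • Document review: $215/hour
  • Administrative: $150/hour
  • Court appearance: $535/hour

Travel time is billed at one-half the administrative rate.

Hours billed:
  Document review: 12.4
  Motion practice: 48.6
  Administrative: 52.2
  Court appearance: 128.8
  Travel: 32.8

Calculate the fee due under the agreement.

Motion practice: 48.6 × $360 = $17,496.00
Document review: 12.4 × $215 = $2,666.00
Administrative: 52.2 × $150 = $7,830.00
Court appearance: 128.8 × $535 = $68,908.00
Subtotal: $17,496.00 + $2,666.00 + $7,830.00 + $68,908.00 = $96,900.00
Travel: 32.8 × ($150 ÷ 2) = 32.8 × $75.00 = $2,460.00
Total: $96,900.00 + $2,460.00 = $99,360.00

$99,360.00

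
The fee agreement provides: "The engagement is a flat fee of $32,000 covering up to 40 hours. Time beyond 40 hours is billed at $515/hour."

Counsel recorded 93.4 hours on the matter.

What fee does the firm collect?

Flat fee: $32,000.00
Excess hours: 93.4 − 40 = 53.4
Overrun: 53.4 × $515 = $27,501.00
Total: $32,000.00 + $27,501.00 = $59,501.00

$59,501.00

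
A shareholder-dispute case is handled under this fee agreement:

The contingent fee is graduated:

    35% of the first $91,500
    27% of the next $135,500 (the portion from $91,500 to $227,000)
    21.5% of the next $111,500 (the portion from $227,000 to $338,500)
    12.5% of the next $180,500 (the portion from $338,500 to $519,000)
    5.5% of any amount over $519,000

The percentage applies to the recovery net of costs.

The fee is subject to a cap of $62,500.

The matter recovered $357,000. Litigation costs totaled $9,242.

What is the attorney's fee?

$62,500.00

Fee base (net of costs): $357,000 − $9,242 = $347,758
First $91,500 at 35% = $32,025.00
Next $135,500 at 27% = $36,585.00
Next $111,500 at 21.5% = $23,972.50
Remaining $9,258 at 12.5% = $1,157.25
Fee: $32,025.00 + $36,585.00 + $23,972.50 + $1,157.25 = $93,739.75
$93,739.75 exceeds the $62,500 cap, so the fee is capped at $62,500.00.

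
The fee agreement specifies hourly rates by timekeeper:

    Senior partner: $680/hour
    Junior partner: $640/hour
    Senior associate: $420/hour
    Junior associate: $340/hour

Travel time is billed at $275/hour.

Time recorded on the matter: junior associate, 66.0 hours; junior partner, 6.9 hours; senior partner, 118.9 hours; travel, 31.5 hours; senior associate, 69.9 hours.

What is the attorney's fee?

$145,728.50

Senior partner: 118.9 × $680 = $80,852.00
Junior partner: 6.9 × $640 = $4,416.00
Senior associate: 69.9 × $420 = $29,358.00
Junior associate: 66.0 × $340 = $22,440.00
Subtotal: $80,852.00 + $4,416.00 + $29,358.00 + $22,440.00 = $137,066.00
Travel: 31.5 × $275 = $8,662.50
Total: $137,066.00 + $8,662.50 = $145,728.50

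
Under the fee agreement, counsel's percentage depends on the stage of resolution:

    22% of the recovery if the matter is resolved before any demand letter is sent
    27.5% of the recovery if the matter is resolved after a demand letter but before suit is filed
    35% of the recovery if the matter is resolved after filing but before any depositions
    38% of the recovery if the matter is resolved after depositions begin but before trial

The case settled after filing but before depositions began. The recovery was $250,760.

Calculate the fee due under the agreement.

The matter settled after filing but before depositions began, so the 35% rate applies.
$250,760 × 35% = $87,766.00

$87,766.00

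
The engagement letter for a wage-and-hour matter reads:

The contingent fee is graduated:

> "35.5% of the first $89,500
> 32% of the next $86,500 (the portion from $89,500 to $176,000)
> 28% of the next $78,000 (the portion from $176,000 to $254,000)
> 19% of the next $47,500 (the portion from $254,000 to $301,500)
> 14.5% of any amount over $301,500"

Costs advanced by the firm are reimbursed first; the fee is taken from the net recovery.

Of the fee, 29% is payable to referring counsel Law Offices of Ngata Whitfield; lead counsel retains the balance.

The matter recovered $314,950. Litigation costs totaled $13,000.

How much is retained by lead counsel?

$64,171.75

Fee base (net of costs): $314,950 − $13,000 = $301,950
First $89,500 at 35.5% = $31,772.50
Next $86,500 at 32% = $27,680.00
Next $78,000 at 28% = $21,840.00
Next $47,500 at 19% = $9,025.00
Remaining $450 at 14.5% = $65.25
Fee: $31,772.50 + $27,680.00 + $21,840.00 + $9,025.00 + $65.25 = $90,382.75
Referral share: 29% of $90,382.75 = $26,211.00; lead counsel retains $90,382.75 − $26,211.00 = $64,171.75.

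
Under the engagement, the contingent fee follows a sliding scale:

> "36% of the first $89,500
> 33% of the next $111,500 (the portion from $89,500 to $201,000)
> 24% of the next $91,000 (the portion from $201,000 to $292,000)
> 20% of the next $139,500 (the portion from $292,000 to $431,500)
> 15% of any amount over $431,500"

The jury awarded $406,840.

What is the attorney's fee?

$113,823.00

First $89,500 at 36% = $32,220.00
Next $111,500 at 33% = $36,795.00
Next $91,000 at 24% = $21,840.00
Remaining $114,840 at 20% = $22,968.00
Fee: $32,220.00 + $36,795.00 + $21,840.00 + $22,968.00 = $113,823.00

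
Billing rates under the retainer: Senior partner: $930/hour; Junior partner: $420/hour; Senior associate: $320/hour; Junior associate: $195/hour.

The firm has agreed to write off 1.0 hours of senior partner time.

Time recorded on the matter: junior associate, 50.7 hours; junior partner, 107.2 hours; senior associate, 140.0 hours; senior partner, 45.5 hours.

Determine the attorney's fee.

$141,095.50

Senior partner: 45.5 × $930 = $42,315.00
Junior partner: 107.2 × $420 = $45,024.00
Senior associate: 140.0 × $320 = $44,800.00
Junior associate: 50.7 × $195 = $9,886.50
Subtotal: $142,025.50
Write-off: 1.0 × $930 = $930.00
Total: $142,025.50 − $930.00 = $141,095.50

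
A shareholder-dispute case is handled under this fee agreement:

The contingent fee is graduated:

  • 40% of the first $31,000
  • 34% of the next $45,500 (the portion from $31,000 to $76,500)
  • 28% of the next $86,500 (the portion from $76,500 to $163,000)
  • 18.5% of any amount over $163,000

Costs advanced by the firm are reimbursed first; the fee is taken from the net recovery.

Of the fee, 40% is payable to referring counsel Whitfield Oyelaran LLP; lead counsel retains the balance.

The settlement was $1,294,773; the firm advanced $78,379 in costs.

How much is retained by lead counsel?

Fee base (net of costs): $1,294,773 − $78,379 = $1,216,394
First $31,000 at 40% = $12,400.00
Next $45,500 at 34% = $15,470.00
Next $86,500 at 28% = $24,220.00
Remaining $1,053,394 at 18.5% = $194,877.89
Fee: $12,400.00 + $15,470.00 + $24,220.00 + $194,877.89 = $246,967.89
Referral share: 40% of $246,967.89 = $98,787.16; lead counsel retains $246,967.89 − $98,787.16 = $148,180.73.

$148,180.73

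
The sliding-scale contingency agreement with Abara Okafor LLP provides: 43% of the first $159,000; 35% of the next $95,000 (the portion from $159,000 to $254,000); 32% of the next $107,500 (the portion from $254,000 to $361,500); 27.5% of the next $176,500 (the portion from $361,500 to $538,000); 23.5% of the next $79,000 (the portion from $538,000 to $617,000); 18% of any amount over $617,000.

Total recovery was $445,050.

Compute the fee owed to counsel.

$158,996.25

First $159,000 at 43% = $68,370.00
Next $95,000 at 35% = $33,250.00
Next $107,500 at 32% = $34,400.00
Remaining $83,550 at 27.5% = $22,976.25
Fee: $68,370.00 + $33,250.00 + $34,400.00 + $22,976.25 = $158,996.25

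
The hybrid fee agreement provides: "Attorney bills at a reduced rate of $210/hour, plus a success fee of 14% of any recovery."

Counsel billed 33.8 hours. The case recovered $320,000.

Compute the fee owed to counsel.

Hourly: 33.8 × $210 = $7,098.00
Success fee: 14% of $320,000 = $44,800.00
Total: $7,098.00 + $44,800.00 = $51,898.00

$51,898.00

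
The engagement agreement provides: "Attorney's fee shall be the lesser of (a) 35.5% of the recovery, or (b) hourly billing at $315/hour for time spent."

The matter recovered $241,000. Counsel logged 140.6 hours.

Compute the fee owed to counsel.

(a) 35.5% of $241,000 = $85,555.00
(b) 140.6 × $315 = $44,289.00
The lesser is (b): $44,289.00.

$44,289.00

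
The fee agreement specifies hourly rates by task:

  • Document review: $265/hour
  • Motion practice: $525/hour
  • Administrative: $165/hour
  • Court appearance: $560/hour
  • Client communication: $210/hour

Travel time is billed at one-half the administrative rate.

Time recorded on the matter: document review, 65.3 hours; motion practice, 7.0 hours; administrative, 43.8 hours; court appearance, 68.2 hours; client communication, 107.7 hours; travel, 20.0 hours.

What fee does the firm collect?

Document review: 65.3 × $265 = $17,304.50
Motion practice: 7.0 × $525 = $3,675.00
Administrative: 43.8 × $165 = $7,227.00
Court appearance: 68.2 × $560 = $38,192.00
Client communication: 107.7 × $210 = $22,617.00
Subtotal: $17,304.50 + $3,675.00 + $7,227.00 + $38,192.00 + $22,617.00 = $89,015.50
Travel: 20.0 × ($165 ÷ 2) = 20.0 × $82.50 = $1,650.00
Total: $89,015.50 + $1,650.00 = $90,665.50

$90,665.50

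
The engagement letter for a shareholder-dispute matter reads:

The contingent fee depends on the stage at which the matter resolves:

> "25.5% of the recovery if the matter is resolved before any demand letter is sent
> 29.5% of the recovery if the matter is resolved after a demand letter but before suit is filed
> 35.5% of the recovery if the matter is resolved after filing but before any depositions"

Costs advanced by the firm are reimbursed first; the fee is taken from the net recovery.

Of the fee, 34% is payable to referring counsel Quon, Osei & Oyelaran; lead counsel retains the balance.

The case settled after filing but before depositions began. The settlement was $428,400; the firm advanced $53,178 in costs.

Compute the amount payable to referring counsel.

$45,289.30

Fee base (net of costs): $428,400 − $53,178 = $375,222
The matter settled after filing but before depositions began, so the 35.5% rate applies.
$375,222 × 35.5% = $133,203.81
Referral share: 34% of $133,203.81 = $45,289.30; lead counsel retains $133,203.81 − $45,289.30 = $87,914.51.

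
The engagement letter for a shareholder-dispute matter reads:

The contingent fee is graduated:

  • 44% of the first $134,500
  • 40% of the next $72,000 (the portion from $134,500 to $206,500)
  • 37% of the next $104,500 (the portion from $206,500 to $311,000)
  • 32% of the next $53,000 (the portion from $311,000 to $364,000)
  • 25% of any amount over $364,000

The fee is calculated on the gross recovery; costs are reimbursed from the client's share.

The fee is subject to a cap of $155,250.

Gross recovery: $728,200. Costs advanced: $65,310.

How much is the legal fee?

$155,250.00

Fee base is the gross recovery, $728,200; costs are reimbursed separately.
First $134,500 at 44% = $59,180.00
Next $72,000 at 40% = $28,800.00
Next $104,500 at 37% = $38,665.00
Next $53,000 at 32% = $16,960.00
Remaining $364,200 at 25% = $91,050.00
Fee: $59,180.00 + $28,800.00 + $38,665.00 + $16,960.00 + $91,050.00 = $234,655.00
$234,655.00 exceeds the $155,250 cap, so the fee is capped at $155,250.00.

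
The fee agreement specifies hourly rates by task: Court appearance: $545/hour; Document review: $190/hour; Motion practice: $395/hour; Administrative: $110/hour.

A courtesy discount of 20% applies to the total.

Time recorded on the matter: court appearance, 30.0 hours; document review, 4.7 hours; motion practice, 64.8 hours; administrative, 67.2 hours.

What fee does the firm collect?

Court appearance: 30.0 × $545 = $16,350.00
Document review: 4.7 × $190 = $893.00
Motion practice: 64.8 × $395 = $25,596.00
Administrative: 67.2 × $110 = $7,392.00
Subtotal: $50,231.00
Less 20% discount: −$10,046.20
Total: $50,231.00 − $10,046.20 = $40,184.80

$40,184.80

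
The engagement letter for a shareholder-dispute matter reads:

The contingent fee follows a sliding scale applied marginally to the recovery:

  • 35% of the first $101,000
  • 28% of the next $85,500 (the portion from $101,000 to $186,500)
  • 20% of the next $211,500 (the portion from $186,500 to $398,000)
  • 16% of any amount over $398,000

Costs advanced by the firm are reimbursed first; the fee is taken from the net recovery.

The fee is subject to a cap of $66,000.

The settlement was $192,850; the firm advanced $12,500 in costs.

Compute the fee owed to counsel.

$57,568.00

Fee base (net of costs): $192,850 − $12,500 = $180,350
First $101,000 at 35% = $35,350.00
Remaining $79,350 at 28% = $22,218.00
Fee: $35,350.00 + $22,218.00 = $57,568.00
$57,568.00 is under the $66,000 cap.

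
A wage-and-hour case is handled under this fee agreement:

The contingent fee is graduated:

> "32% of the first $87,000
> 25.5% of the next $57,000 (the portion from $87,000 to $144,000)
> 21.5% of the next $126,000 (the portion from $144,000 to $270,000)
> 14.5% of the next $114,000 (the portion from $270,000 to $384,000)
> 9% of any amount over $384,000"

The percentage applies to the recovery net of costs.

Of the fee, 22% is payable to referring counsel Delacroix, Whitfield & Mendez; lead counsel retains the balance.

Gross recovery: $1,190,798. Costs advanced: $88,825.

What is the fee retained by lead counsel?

Fee base (net of costs): $1,190,798 − $88,825 = $1,101,973
First $87,000 at 32% = $27,840.00
Next $57,000 at 25.5% = $14,535.00
Next $126,000 at 21.5% = $27,090.00
Next $114,000 at 14.5% = $16,530.00
Remaining $717,973 at 9% = $64,617.57
Fee: $27,840.00 + $14,535.00 + $27,090.00 + $16,530.00 + $64,617.57 = $150,612.57
Referral share: 22% of $150,612.57 = $33,134.77; lead counsel retains $150,612.57 − $33,134.77 = $117,477.80.

$117,477.80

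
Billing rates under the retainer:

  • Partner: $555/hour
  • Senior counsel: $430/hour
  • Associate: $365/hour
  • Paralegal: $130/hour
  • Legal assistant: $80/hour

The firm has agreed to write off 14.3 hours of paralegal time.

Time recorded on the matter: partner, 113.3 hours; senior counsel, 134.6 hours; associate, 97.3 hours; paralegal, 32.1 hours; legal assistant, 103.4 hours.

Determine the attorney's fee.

$166,860.00

Partner: 113.3 × $555 = $62,881.50
Senior counsel: 134.6 × $430 = $57,878.00
Associate: 97.3 × $365 = $35,514.50
Paralegal: 32.1 × $130 = $4,173.00
Legal assistant: 103.4 × $80 = $8,272.00
Subtotal: $168,719.00
Write-off: 14.3 × $130 = $1,859.00
Total: $168,719.00 − $1,859.00 = $166,860.00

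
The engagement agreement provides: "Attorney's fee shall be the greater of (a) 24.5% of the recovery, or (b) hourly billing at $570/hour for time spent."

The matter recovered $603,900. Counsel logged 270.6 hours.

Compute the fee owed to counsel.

$154,242.00

(a) 24.5% of $603,900 = $147,955.50
(b) 270.6 × $570 = $154,242.00
The greater is (b): $154,242.00.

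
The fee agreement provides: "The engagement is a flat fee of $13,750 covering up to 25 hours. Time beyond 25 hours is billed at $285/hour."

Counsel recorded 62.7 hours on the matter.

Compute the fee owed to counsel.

Flat fee: $13,750.00
Excess hours: 62.7 − 25 = 37.7
Overrun: 37.7 × $285 = $10,744.50
Total: $13,750.00 + $10,744.50 = $24,494.50

$24,494.50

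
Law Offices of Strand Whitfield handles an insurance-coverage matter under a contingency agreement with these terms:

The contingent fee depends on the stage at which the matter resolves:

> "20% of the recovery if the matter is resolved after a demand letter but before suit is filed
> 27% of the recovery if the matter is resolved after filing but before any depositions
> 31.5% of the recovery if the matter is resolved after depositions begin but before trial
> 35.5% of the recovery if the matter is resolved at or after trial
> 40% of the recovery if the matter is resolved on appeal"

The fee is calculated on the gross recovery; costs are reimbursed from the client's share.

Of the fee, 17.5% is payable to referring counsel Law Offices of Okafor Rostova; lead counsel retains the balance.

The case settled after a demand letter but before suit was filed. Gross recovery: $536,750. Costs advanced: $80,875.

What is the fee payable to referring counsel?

Fee base is the gross recovery, $536,750; costs are reimbursed separately.
The matter settled after a demand letter but before suit was filed, so the 20% rate applies.
$536,750 × 20% = $107,350.00
Referral share: 17.5% of $107,350.00 = $18,786.25; lead counsel retains $107,350.00 − $18,786.25 = $88,563.75.

$18,786.25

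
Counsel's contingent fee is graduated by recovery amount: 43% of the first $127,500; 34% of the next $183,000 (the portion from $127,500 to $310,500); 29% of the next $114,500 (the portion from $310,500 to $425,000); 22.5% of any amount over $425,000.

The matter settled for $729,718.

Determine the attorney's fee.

First $127,500 at 43% = $54,825.00
Next $183,000 at 34% = $62,220.00
Next $114,500 at 29% = $33,205.00
Remaining $304,718 at 22.5% = $68,561.55
Fee: $54,825.00 + $62,220.00 + $33,205.00 + $68,561.55 = $218,811.55

$218,811.55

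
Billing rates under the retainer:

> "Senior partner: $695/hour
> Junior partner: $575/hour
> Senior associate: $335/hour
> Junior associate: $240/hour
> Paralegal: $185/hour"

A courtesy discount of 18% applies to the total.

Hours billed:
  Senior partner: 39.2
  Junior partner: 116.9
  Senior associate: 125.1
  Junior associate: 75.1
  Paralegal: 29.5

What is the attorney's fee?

Senior partner: 39.2 × $695 = $27,244.00
Junior partner: 116.9 × $575 = $67,217.50
Senior associate: 125.1 × $335 = $41,908.50
Junior associate: 75.1 × $240 = $18,024.00
Paralegal: 29.5 × $185 = $5,457.50
Subtotal: $159,851.50
Less 18% discount: −$28,773.27
Total: $159,851.50 − $28,773.27 = $131,078.23

$131,078.23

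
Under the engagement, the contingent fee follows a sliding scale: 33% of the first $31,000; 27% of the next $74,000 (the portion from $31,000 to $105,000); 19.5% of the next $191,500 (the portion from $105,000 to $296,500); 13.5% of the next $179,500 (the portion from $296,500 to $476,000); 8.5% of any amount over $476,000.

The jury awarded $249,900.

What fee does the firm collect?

$58,465.50

First $31,000 at 33% = $10,230.00
Next $74,000 at 27% = $19,980.00
Remaining $144,900 at 19.5% = $28,255.50
Fee: $10,230.00 + $19,980.00 + $28,255.50 = $58,465.50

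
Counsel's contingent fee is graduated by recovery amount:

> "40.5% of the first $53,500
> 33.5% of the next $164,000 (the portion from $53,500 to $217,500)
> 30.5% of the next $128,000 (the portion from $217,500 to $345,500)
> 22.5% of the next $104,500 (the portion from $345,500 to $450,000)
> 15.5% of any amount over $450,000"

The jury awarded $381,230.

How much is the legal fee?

First $53,500 at 40.5% = $21,667.50
Next $164,000 at 33.5% = $54,940.00
Next $128,000 at 30.5% = $39,040.00
Remaining $35,730 at 22.5% = $8,039.25
Fee: $21,667.50 + $54,940.00 + $39,040.00 + $8,039.25 = $123,686.75

$123,686.75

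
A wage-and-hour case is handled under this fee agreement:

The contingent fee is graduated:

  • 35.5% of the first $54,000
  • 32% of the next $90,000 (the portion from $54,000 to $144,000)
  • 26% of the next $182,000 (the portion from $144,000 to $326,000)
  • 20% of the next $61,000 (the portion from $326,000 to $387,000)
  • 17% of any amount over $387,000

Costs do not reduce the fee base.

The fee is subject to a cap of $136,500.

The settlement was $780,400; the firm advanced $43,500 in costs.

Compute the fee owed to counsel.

Fee base is the gross recovery, $780,400; costs are reimbursed separately.
First $54,000 at 35.5% = $19,170.00
Next $90,000 at 32% = $28,800.00
Next $182,000 at 26% = $47,320.00
Next $61,000 at 20% = $12,200.00
Remaining $393,400 at 17% = $66,878.00
Fee: $19,170.00 + $28,800.00 + $47,320.00 + $12,200.00 + $66,878.00 = $174,368.00
$174,368.00 exceeds the $136,500 cap, so the fee is capped at $136,500.00.

$136,500.00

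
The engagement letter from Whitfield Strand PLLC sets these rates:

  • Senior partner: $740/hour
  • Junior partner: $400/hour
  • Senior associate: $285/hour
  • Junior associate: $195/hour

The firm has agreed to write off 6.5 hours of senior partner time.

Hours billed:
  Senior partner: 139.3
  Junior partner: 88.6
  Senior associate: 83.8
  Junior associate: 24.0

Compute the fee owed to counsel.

$162,275.00

Senior partner: 139.3 × $740 = $103,082.00
Junior partner: 88.6 × $400 = $35,440.00
Senior associate: 83.8 × $285 = $23,883.00
Junior associate: 24.0 × $195 = $4,680.00
Subtotal: $167,085.00
Write-off: 6.5 × $740 = $4,810.00
Total: $167,085.00 − $4,810.00 = $162,275.00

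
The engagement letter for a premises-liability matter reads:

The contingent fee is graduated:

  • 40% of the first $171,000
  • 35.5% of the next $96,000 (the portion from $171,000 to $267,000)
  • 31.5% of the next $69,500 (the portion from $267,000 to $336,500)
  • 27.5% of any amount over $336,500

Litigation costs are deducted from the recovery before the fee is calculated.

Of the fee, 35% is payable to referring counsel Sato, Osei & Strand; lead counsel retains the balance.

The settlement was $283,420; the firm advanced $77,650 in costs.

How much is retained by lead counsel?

Fee base (net of costs): $283,420 − $77,650 = $205,770
First $171,000 at 40% = $68,400.00
Remaining $34,770 at 35.5% = $12,343.35
Fee: $68,400.00 + $12,343.35 = $80,743.35
Referral share: 35% of $80,743.35 = $28,260.17; lead counsel retains $80,743.35 − $28,260.17 = $52,483.18.

$52,483.18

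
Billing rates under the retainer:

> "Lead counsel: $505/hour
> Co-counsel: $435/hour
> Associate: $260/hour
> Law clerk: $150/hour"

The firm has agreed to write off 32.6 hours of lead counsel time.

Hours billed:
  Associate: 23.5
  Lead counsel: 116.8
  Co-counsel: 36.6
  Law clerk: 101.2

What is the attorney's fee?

Lead counsel: 116.8 × $505 = $58,984.00
Co-counsel: 36.6 × $435 = $15,921.00
Associate: 23.5 × $260 = $6,110.00
Law clerk: 101.2 × $150 = $15,180.00
Subtotal: $96,195.00
Write-off: 32.6 × $505 = $16,463.00
Total: $96,195.00 − $16,463.00 = $79,732.00

$79,732.00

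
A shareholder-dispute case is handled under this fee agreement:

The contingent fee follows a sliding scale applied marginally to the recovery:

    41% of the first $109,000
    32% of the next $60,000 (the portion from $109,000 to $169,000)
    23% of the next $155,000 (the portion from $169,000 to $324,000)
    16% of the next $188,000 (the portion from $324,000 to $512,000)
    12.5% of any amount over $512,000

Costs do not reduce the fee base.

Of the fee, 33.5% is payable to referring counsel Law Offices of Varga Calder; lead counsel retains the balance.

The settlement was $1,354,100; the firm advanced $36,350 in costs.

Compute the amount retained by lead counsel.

$156,196.86

Fee base is the gross recovery, $1,354,100; costs are reimbursed separately.
First $109,000 at 41% = $44,690.00
Next $60,000 at 32% = $19,200.00
Next $155,000 at 23% = $35,650.00
Next $188,000 at 16% = $30,080.00
Remaining $842,100 at 12.5% = $105,262.50
Fee: $44,690.00 + $19,200.00 + $35,650.00 + $30,080.00 + $105,262.50 = $234,882.50
Referral share: 33.5% of $234,882.50 = $78,685.64; lead counsel retains $234,882.50 − $78,685.64 = $156,196.86.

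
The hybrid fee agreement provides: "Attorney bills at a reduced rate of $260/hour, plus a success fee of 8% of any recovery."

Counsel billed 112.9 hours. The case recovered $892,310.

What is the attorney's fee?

$100,738.80

Hourly: 112.9 × $260 = $29,354.00
Success fee: 8% of $892,310 = $71,384.80
Total: $29,354.00 + $71,384.80 = $100,738.80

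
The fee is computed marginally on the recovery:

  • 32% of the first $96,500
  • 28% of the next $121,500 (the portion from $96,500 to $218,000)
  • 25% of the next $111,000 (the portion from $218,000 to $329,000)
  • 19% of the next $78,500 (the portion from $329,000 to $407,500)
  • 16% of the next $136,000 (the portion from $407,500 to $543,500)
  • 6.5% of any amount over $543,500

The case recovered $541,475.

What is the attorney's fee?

First $96,500 at 32% = $30,880.00
Next $121,500 at 28% = $34,020.00
Next $111,000 at 25% = $27,750.00
Next $78,500 at 19% = $14,915.00
Remaining $133,975 at 16% = $21,436.00
Fee: $30,880.00 + $34,020.00 + $27,750.00 + $14,915.00 + $21,436.00 = $129,001.00

$129,001.00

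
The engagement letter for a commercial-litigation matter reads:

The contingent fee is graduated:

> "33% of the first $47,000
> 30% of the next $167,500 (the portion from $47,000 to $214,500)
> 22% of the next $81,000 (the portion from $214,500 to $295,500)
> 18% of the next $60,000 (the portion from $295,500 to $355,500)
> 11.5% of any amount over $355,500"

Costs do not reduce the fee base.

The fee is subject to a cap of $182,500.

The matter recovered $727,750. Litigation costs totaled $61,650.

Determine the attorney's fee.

$137,188.75

Fee base is the gross recovery, $727,750; costs are reimbursed separately.
First $47,000 at 33% = $15,510.00
Next $167,500 at 30% = $50,250.00
Next $81,000 at 22% = $17,820.00
Next $60,000 at 18% = $10,800.00
Remaining $372,250 at 11.5% = $42,808.75
Fee: $15,510.00 + $50,250.00 + $17,820.00 + $10,800.00 + $42,808.75 = $137,188.75
$137,188.75 is under the $182,500 cap.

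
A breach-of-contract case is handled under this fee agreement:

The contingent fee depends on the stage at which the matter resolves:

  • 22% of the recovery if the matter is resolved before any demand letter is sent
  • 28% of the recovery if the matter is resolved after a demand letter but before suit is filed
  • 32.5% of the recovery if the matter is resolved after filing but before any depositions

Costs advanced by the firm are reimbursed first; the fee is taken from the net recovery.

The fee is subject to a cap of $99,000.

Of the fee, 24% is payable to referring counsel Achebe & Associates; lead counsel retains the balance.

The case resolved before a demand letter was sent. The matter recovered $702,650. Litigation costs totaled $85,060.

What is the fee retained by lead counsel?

Fee base (net of costs): $702,650 − $85,060 = $617,590
The matter resolved before a demand letter was sent, so the 22% rate applies.
$617,590 × 22% = $135,869.80
$135,869.80 exceeds the $99,000 cap, so the fee is capped at $99,000.00.
Referral share: 24% of $99,000.00 = $23,760.00; lead counsel retains $99,000.00 − $23,760.00 = $75,240.00.

$75,240.00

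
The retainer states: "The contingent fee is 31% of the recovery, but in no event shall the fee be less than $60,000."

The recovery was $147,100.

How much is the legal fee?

31% of $147,100 = $45,601.00
That is below the $60,000 minimum, so the minimum applies.

$60,000.00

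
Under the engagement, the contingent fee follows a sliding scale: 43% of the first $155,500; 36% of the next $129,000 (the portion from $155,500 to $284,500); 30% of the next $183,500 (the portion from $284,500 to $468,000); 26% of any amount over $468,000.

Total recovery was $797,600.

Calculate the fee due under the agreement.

First $155,500 at 43% = $66,865.00
Next $129,000 at 36% = $46,440.00
Next $183,500 at 30% = $55,050.00
Remaining $329,600 at 26% = $85,696.00
Fee: $66,865.00 + $46,440.00 + $55,050.00 + $85,696.00 = $254,051.00

$254,051.00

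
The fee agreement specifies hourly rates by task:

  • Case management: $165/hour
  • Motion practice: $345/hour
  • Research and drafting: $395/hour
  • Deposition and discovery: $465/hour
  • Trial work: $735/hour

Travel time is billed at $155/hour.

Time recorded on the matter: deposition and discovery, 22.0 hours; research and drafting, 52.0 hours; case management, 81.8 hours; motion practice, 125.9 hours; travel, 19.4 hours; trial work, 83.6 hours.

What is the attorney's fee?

$152,155.50

Case management: 81.8 × $165 = $13,497.00
Motion practice: 125.9 × $345 = $43,435.50
Research and drafting: 52.0 × $395 = $20,540.00
Deposition and discovery: 22.0 × $465 = $10,230.00
Trial work: 83.6 × $735 = $61,446.00
Subtotal: $13,497.00 + $43,435.50 + $20,540.00 + $10,230.00 + $61,446.00 = $149,148.50
Travel: 19.4 × $155 = $3,007.00
Total: $149,148.50 + $3,007.00 = $152,155.50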